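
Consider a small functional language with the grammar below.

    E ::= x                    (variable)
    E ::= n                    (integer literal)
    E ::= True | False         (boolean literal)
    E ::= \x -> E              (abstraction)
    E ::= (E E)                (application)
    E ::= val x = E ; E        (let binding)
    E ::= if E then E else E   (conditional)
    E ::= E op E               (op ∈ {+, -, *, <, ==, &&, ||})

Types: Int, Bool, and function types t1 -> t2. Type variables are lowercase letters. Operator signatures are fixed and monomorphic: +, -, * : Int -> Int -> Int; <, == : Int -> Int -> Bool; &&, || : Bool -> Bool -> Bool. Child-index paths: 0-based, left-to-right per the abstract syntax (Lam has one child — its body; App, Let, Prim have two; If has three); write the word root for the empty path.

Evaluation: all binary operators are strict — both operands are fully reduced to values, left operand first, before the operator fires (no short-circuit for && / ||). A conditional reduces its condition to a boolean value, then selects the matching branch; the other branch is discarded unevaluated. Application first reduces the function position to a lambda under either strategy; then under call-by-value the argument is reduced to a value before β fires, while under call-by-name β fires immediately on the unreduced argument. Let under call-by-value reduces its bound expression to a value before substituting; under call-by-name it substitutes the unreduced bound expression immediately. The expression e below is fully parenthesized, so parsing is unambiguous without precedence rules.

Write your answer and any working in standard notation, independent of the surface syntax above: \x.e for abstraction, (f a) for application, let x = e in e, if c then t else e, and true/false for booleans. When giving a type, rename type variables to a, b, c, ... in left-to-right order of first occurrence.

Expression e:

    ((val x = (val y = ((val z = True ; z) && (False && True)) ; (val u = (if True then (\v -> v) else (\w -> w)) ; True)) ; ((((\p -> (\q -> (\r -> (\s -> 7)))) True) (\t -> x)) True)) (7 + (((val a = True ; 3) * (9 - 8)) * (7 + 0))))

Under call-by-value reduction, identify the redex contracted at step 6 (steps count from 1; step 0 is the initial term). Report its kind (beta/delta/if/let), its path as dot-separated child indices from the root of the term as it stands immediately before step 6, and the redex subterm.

Derivation:
step 0: ((let x = (let y = ((let z = true in z) && (false && true)) in (let u = (if true then (\v.v) else (\w.w)) in true)) in ((((\p.(\q.(\r.(\s.7)))) true) (\t.x)) true)) (7 + (((let a = true in 3) * (9 - 8)) * (7 + 0))))
step 1: [let@0.0.0.0] ((let x = (let y = (true && (false && true)) in (let u = (if true then (\v.v) else (\w.w)) in true)) in ((((\p.(\q.(\r.(\s.7)))) true) (\t.x)) true)) (7 + (((let a = true in 3) * (9 - 8)) * (7 + 0))))
step 2: [delta@0.0.0.1] ((let x = (let y = (true && false) in (let u = (if true then (\v.v) else (\w.w)) in true)) in ((((\p.(\q.(\r.(\s.7)))) true) (\t.x)) true)) (7 + (((let a = true in 3) * (9 - 8)) * (7 + 0))))
step 3: [delta@0.0.0] ((let x = (let y = false in (let u = (if true then (\v.v) else (\w.w)) in true)) in ((((\p.(\q.(\r.(\s.7)))) true) (\t.x)) true)) (7 + (((let a = true in 3) * (9 - 8)) * (7 + 0))))
step 4: [let@0.0] ((let x = (let u = (if true then (\v.v) else (\w.w)) in true) in ((((\p.(\q.(\r.(\s.7)))) true) (\t.x)) true)) (7 + (((let a = true in 3) * (9 - 8)) * (7 + 0))))
step 5: [if@0.0.0] ((let x = (let u = (\v.v) in true) in ((((\p.(\q.(\r.(\s.7)))) true) (\t.x)) true)) (7 + (((let a = true in 3) * (9 - 8)) * (7 + 0))))
step 6: [let@0.0] ((let x = true in ((((\p.(\q.(\r.(\s.7)))) true) (\t.x)) true)) (7 + (((let a = true in 3) * (9 - 8)) * (7 + 0))))

Answer: let at 0.0 : (let u = (\v.v) in true)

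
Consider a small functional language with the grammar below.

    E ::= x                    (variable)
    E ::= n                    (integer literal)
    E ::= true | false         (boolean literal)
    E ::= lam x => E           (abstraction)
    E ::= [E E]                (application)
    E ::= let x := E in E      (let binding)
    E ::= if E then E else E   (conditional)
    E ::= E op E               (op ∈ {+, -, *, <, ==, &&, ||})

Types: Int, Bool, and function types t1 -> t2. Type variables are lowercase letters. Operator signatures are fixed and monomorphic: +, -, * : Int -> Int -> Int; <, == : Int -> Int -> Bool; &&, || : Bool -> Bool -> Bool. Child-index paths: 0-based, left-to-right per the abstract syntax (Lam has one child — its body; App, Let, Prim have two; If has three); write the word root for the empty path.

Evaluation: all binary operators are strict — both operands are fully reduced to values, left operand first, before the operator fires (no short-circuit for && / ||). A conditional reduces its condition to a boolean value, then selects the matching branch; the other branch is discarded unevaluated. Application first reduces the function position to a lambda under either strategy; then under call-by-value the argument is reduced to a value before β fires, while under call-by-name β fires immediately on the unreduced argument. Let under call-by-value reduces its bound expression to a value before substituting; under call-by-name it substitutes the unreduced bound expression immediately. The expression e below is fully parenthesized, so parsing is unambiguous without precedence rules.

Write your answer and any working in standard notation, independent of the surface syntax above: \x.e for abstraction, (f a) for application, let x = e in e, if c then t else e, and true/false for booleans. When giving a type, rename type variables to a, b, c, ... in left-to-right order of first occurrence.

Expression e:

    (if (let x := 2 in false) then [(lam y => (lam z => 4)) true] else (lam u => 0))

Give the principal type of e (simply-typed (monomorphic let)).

Derivation:
let x : Int
  unify Bool ~ Bool
\z._ : b -> Int
\y._ : a -> b -> Int
  unify a -> b -> Int ~ Bool -> c
  unify a ~ Bool
  unify b -> Int ~ c
_ _ : b -> Int
\u._ : d -> Int
  unify b -> Int ~ d -> Int
  unify b ~ d
  unify Int ~ Int

Answer: a -> Int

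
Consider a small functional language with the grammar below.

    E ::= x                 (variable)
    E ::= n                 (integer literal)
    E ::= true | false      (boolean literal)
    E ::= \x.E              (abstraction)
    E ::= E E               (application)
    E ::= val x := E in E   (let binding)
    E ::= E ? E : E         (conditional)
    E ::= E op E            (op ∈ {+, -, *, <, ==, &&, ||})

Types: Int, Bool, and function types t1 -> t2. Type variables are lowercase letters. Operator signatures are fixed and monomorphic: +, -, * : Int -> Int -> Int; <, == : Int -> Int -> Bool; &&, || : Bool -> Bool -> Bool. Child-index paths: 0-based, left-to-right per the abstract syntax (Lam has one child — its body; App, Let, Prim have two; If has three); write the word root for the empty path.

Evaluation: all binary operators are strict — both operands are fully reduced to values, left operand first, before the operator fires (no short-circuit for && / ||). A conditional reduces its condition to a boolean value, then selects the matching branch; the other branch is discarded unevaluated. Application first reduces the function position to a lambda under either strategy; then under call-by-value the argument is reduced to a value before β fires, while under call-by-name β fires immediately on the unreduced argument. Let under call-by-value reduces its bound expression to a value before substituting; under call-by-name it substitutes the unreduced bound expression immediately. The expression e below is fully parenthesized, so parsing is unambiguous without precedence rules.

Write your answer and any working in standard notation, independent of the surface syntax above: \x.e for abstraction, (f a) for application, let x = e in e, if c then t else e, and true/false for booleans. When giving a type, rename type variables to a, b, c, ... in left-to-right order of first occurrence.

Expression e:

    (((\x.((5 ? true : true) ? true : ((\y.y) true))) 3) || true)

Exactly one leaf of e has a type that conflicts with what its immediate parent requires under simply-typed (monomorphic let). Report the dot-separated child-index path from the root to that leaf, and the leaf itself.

Answer: 0.0.0.0.0 : 5

Derivation:
  unify Int ~ Bool
  FAIL: mismatch Int ~ Bool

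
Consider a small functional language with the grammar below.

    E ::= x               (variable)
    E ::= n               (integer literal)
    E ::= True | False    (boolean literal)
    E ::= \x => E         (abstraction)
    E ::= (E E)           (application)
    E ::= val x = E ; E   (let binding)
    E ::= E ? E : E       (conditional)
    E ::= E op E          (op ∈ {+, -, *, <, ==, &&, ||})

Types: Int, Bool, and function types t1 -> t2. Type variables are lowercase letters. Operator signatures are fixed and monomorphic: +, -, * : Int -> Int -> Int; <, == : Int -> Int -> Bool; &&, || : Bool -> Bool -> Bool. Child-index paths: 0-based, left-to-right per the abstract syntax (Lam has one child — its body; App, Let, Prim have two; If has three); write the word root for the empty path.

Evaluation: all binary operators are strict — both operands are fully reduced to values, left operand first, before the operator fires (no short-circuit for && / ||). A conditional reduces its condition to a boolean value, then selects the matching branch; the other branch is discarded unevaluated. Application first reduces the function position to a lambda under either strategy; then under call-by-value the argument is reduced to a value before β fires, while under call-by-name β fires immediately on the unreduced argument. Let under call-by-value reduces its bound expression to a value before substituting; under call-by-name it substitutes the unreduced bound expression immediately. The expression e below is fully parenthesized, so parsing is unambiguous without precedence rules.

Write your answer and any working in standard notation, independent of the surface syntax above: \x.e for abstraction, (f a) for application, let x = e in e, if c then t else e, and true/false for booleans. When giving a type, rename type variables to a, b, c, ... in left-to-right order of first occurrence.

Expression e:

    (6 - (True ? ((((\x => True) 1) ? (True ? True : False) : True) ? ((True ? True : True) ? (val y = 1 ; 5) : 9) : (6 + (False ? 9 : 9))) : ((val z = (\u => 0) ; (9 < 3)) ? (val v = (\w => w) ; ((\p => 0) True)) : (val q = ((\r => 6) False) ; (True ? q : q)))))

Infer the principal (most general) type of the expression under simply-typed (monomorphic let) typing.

Answer: Int

Trace:
  unify Int ~ Int
  unify Bool ~ Bool
\x._ : a -> Bool
  unify a -> Bool ~ Int -> b
  unify a ~ Int
  unify Bool ~ b
_ _ : Bool
  unify Bool ~ Bool
  unify Bool ~ Bool
  unify Bool ~ Bool
  unify Bool ~ Bool
  unify Bool ~ Bool
  unify Bool ~ Bool
  unify Bool ~ Bool
  unify Bool ~ Bool
let y : Int
  unify Int ~ Int
  unify Int ~ Int
  unify Bool ~ Bool
  unify Int ~ Int
  unify Int ~ Int
  unify Int ~ Int
\u._ : c -> Int
let z : c -> Int
  unify Int ~ Int
  unify Int ~ Int
  unify Bool ~ Bool
w : d
\w._ : d -> d
let v : d -> d
\p._ : e -> Int
  unify e -> Int ~ Bool -> f
  unify e ~ Bool
  unify Int ~ f
_ _ : Int
\r._ : g -> Int
  unify g -> Int ~ Bool -> h
  unify g ~ Bool
  unify Int ~ h
_ _ : Int
let q : Int
  unify Bool ~ Bool
q : Int
q : Int
  unify Int ~ Int
  unify Int ~ Int
  unify Int ~ Int
  unify Int ~ Int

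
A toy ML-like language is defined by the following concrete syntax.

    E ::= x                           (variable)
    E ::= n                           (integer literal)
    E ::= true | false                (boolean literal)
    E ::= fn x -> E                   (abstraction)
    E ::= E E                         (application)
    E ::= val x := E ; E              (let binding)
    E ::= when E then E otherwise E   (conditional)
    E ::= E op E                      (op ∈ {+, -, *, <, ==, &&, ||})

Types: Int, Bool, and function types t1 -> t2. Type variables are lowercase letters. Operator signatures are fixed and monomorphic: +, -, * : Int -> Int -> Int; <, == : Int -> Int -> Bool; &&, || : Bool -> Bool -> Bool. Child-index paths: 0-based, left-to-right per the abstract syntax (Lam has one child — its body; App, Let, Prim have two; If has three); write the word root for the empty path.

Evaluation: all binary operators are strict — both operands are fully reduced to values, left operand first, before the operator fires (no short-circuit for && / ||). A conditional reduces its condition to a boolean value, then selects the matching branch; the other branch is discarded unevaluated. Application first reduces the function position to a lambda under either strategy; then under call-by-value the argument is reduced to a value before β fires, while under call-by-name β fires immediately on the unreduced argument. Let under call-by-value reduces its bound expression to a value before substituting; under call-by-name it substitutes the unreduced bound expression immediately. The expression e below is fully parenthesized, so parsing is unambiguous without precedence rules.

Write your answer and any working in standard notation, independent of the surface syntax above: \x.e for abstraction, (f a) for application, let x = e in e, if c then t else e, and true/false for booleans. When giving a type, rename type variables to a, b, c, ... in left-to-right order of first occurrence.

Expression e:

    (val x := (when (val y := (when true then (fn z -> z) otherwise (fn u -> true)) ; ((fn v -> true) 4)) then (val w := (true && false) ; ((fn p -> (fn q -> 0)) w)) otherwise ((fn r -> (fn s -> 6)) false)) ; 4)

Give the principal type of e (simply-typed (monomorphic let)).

Trace:
  unify Bool ~ Bool
z : a
\z._ : a -> a
\u._ : b -> Bool
  unify a -> a ~ b -> Bool
  unify a ~ b
  unify b ~ Bool
let y : Bool -> Bool
\v._ : c -> Bool
  unify c -> Bool ~ Int -> d
  unify c ~ Int
  unify Bool ~ d
_ _ : Bool
  unify Bool ~ Bool
  unify Bool ~ Bool
  unify Bool ~ Bool
let w : Bool
\q._ : f -> Int
\p._ : e -> f -> Int
w : Bool
  unify e -> f -> Int ~ Bool -> g
  unify e ~ Bool
  unify f -> Int ~ g
_ _ : f -> Int
\s._ : i -> Int
\r._ : h -> i -> Int
  unify h -> i -> Int ~ Bool -> j
  unify h ~ Bool
  unify i -> Int ~ j
_ _ : i -> Int
  unify f -> Int ~ i -> Int
  unify f ~ i
  unify Int ~ Int
let x : i -> Int

Answer: Int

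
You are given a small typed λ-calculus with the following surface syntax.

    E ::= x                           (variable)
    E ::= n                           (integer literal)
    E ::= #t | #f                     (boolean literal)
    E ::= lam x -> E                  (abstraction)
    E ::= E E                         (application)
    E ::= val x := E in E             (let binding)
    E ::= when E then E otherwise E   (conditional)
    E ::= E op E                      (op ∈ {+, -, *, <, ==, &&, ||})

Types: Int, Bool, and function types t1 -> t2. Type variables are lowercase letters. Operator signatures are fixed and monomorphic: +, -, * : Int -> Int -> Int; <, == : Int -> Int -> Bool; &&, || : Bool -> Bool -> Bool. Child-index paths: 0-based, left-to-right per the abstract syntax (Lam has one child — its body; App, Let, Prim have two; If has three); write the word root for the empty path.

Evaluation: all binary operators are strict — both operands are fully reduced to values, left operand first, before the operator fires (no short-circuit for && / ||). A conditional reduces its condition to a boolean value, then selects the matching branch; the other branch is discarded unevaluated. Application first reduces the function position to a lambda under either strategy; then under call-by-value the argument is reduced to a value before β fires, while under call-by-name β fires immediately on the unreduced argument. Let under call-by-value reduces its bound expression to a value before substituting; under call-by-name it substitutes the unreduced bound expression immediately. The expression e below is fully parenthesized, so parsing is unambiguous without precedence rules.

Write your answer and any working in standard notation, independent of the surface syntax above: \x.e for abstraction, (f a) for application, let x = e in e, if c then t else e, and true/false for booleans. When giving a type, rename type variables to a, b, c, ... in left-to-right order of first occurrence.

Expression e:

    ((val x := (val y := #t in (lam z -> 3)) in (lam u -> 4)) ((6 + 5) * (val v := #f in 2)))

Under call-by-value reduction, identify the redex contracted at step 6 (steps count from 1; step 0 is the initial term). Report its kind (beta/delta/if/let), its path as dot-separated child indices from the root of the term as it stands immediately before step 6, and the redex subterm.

Working:
step 0: ((let x = (let y = true in (\z.3)) in (\u.4)) ((6 + 5) * (let v = false in 2)))
step 1: [let@0.0] ((let x = (\z.3) in (\u.4)) ((6 + 5) * (let v = false in 2)))
step 2: [let@0] ((\u.4) ((6 + 5) * (let v = false in 2)))
step 3: [delta@1.0] ((\u.4) (11 * (let v = false in 2)))
step 4: [let@1.1] ((\u.4) (11 * 2))
step 5: [delta@1] ((\u.4) 22)
step 6: [beta@root] 4

Answer: beta at root : ((\u.4) 22)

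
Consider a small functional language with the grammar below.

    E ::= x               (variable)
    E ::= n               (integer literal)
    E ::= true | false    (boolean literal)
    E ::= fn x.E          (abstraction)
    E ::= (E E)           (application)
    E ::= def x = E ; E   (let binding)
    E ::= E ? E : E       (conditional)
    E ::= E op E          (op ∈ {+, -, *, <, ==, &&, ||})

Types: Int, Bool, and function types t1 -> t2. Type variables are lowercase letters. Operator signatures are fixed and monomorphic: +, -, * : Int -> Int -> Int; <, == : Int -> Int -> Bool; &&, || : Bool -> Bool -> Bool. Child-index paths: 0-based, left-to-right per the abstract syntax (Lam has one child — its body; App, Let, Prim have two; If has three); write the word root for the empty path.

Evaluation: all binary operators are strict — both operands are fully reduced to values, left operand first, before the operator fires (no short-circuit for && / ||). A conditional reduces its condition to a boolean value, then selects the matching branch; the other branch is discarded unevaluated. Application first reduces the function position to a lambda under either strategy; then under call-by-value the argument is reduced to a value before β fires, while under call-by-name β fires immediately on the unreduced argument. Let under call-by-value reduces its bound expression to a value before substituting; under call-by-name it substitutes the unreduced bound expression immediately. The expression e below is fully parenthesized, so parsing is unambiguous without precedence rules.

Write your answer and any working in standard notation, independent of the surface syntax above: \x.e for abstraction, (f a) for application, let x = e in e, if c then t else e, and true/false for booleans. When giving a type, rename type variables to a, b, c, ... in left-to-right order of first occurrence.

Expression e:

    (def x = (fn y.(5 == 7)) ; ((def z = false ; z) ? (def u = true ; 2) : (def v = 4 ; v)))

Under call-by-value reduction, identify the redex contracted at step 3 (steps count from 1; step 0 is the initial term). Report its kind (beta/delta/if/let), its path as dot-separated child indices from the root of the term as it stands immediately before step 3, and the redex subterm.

Trace:
step 0: (let x = (\y.(5 == 7)) in (if (let z = false in z) then (let u = true in 2) else (let v = 4 in v)))
step 1: [let@root] (if (let z = false in z) then (let u = true in 2) else (let v = 4 in v))
step 2: [let@0] (if false then (let u = true in 2) else (let v = 4 in v))
step 3: [if@root] (let v = 4 in v)

Answer: if at root : (if false then (let u = true in 2) else (let v = 4 in v))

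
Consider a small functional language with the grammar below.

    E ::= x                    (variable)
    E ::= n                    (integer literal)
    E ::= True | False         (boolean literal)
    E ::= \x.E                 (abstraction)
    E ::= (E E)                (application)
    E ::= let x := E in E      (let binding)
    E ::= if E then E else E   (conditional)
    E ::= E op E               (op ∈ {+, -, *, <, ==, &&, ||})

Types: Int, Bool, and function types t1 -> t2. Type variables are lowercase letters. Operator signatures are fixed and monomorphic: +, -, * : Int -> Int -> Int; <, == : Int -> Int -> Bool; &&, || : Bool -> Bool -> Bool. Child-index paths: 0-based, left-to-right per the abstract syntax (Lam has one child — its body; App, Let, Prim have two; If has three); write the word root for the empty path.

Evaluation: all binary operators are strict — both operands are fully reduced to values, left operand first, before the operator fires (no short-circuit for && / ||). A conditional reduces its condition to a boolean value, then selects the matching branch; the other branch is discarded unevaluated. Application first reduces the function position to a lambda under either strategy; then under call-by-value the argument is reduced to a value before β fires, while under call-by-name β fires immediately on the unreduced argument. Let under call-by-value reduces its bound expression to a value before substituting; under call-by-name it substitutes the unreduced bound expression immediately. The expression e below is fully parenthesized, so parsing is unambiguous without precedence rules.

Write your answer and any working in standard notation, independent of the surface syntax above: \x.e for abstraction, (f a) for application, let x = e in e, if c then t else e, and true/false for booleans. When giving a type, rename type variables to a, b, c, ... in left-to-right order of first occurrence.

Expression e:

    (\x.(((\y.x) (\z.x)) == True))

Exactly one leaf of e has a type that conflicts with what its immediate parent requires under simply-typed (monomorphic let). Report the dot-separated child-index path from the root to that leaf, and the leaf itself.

Working:
x : a
\y._ : b -> a
x : a
\z._ : c -> a
  unify b -> a ~ (c -> a) -> d
  unify b ~ c -> a
  unify a ~ d
_ _ : d
  unify d ~ Int
  unify Bool ~ Int
  FAIL: mismatch Bool ~ Int

Answer: 0.1 : true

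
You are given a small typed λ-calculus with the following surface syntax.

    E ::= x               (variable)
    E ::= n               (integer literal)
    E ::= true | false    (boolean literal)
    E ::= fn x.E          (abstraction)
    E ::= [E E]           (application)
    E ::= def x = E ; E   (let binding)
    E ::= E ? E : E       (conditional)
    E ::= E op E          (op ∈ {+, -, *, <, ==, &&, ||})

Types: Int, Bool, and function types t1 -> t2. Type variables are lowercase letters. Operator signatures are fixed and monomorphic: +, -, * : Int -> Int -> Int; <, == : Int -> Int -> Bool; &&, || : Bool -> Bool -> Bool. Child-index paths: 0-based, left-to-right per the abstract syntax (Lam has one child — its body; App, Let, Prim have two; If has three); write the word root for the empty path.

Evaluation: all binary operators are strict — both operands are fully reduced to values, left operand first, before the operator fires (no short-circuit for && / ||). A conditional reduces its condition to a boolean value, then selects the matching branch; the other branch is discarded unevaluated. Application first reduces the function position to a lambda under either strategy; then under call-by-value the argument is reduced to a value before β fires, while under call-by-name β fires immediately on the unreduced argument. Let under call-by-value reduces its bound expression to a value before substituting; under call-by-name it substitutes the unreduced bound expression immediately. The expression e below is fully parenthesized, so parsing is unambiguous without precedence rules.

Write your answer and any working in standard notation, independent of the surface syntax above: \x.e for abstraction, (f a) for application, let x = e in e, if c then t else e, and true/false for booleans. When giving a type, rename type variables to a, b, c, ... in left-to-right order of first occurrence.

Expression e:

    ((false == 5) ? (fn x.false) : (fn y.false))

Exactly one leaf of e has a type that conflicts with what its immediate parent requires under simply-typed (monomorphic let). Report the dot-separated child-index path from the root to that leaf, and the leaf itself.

Answer: 0.0 : false

Trace:
  unify Bool ~ Int
  FAIL: mismatch Bool ~ Int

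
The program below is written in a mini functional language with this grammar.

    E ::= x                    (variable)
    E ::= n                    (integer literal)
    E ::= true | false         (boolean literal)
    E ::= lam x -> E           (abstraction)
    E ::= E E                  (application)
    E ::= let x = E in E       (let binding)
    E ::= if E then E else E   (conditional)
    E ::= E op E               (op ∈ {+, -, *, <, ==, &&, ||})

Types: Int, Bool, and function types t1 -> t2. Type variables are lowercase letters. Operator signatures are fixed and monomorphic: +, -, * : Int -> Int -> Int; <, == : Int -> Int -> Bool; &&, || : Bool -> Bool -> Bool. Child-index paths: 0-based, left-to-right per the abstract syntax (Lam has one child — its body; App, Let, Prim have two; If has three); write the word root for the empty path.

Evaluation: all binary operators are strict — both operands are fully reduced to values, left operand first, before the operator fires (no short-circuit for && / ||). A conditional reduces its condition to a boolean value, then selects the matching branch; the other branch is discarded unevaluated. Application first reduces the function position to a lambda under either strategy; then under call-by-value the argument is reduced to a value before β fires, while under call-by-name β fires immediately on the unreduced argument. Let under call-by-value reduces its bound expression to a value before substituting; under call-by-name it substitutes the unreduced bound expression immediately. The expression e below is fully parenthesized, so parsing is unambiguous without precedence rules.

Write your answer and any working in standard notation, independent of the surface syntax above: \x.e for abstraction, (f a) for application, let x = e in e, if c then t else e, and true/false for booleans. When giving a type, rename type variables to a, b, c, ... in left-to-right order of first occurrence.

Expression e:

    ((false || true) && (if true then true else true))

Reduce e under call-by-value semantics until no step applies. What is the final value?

Answer: true

Working:
step 0: ((false || true) && (if true then true else true))
step 1: [delta@0] (true && (if true then true else true))
step 2: [if@1] (true && true)
step 3: [delta@root] true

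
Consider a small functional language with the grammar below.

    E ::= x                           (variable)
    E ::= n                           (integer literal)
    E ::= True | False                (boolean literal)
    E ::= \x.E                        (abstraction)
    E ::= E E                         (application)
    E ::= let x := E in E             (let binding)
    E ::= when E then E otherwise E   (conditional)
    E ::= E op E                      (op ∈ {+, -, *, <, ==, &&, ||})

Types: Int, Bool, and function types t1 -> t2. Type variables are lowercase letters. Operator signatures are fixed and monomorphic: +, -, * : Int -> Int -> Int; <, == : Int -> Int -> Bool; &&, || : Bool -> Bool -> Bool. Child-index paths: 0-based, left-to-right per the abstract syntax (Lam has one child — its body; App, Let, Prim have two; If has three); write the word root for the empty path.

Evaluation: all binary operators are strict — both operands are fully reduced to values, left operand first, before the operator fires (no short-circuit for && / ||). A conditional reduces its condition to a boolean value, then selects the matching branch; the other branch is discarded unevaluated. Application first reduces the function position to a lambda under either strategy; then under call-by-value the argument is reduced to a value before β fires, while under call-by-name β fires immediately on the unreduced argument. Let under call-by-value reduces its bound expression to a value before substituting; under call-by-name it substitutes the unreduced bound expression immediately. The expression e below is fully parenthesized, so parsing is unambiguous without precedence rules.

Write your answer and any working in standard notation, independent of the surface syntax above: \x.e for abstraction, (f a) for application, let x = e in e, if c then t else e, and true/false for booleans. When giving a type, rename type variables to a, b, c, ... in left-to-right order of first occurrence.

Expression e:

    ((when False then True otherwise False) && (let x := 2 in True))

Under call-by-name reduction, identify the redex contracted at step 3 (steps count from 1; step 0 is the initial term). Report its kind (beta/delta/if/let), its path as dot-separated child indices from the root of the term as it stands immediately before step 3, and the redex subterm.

Trace:
step 0: ((if false then true else false) && (let x = 2 in true))
step 1: [if@0] (false && (let x = 2 in true))
step 2: [let@1] (false && true)
step 3: [delta@root] false

Answer: delta at root : (false && true)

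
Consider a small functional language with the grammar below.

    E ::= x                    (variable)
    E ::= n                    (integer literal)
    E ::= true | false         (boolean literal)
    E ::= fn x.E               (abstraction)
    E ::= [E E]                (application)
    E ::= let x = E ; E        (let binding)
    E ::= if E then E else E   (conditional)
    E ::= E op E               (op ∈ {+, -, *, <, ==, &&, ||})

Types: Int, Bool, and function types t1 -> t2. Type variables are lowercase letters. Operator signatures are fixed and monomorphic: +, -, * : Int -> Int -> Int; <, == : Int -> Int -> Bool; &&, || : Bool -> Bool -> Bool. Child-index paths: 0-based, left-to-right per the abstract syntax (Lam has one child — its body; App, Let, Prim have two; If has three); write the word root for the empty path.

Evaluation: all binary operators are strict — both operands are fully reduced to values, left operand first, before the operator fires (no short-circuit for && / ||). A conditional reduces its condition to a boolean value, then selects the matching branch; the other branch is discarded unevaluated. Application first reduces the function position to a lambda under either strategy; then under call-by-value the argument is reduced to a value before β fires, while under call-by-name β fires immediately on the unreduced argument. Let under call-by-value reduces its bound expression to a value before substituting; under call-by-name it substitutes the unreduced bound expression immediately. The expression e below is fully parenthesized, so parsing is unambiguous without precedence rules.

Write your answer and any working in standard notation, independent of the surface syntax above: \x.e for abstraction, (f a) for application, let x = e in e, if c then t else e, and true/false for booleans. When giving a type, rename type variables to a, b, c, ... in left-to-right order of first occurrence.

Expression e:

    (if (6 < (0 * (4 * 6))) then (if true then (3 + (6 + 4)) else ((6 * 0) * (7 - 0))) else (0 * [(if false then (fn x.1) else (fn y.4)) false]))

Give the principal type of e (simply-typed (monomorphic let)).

Working:
  unify Int ~ Int
  unify Int ~ Int
  unify Int ~ Int
  unify Int ~ Int
  unify Int ~ Int
  unify Int ~ Int
  unify Bool ~ Bool
  unify Bool ~ Bool
  unify Int ~ Int
  unify Int ~ Int
  unify Int ~ Int
  unify Int ~ Int
  unify Int ~ Int
  unify Int ~ Int
  unify Int ~ Int
  unify Int ~ Int
  unify Int ~ Int
  unify Int ~ Int
  unify Int ~ Int
  unify Int ~ Int
  unify Bool ~ Bool
\x._ : a -> Int
\y._ : b -> Int
  unify a -> Int ~ b -> Int
  unify a ~ b
  unify Int ~ Int
  unify b -> Int ~ Bool -> c
  unify b ~ Bool
  unify Int ~ c
_ _ : Int
  unify Int ~ Int
  unify Int ~ Int

Answer: Int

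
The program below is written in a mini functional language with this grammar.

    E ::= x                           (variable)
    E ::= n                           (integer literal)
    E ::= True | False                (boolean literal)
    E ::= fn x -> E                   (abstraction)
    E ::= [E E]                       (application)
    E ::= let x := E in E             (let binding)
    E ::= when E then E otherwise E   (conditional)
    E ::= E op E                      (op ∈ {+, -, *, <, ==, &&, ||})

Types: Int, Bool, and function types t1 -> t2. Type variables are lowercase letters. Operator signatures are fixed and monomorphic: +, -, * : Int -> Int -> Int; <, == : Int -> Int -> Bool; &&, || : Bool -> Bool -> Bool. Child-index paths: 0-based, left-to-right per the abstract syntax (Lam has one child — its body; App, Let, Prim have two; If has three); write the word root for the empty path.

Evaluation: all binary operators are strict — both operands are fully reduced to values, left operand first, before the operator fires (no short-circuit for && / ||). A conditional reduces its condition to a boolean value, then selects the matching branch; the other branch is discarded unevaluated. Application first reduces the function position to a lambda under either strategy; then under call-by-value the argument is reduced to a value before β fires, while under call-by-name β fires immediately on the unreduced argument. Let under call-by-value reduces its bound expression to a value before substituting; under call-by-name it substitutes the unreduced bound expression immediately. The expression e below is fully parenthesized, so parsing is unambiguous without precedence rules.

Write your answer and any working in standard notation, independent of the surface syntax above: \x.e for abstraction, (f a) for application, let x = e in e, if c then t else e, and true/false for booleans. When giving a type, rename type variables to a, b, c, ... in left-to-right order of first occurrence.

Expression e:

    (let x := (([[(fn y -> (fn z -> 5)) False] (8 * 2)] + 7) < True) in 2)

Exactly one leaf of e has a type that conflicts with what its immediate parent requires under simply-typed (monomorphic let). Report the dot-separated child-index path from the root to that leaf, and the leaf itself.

Derivation:
\z._ : b -> Int
\y._ : a -> b -> Int
  unify a -> b -> Int ~ Bool -> c
  unify a ~ Bool
  unify b -> Int ~ c
_ _ : b -> Int
  unify Int ~ Int
  unify Int ~ Int
  unify b -> Int ~ Int -> d
  unify b ~ Int
  unify Int ~ d
_ _ : Int
  unify Int ~ Int
  unify Int ~ Int
  unify Int ~ Int
  unify Bool ~ Int
  FAIL: mismatch Bool ~ Int

Answer: 0.1 : true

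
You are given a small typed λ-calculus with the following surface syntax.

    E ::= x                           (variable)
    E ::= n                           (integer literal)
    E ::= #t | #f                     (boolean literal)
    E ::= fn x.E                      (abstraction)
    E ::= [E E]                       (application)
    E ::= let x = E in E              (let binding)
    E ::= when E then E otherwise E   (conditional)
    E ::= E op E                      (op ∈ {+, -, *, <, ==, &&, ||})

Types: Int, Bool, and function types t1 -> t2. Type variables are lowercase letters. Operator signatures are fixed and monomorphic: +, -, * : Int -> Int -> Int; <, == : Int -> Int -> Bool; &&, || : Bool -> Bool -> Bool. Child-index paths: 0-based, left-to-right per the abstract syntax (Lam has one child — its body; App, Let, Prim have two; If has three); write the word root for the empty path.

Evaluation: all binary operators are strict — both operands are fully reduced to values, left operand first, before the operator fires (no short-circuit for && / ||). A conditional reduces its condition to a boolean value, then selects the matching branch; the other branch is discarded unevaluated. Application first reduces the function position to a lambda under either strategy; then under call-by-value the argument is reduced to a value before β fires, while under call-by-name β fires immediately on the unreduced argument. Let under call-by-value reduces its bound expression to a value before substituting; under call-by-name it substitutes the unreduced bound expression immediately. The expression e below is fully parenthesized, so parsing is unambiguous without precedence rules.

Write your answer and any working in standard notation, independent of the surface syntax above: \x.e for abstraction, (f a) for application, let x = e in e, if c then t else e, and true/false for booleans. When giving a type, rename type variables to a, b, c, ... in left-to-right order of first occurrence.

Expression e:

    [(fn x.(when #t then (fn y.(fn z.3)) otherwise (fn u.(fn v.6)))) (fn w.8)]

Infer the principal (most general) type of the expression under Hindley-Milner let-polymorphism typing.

Answer: a -> b -> Int

Trace:
  unify Bool ~ Bool
\z._ : c -> Int
\y._ : b -> c -> Int
\v._ : e -> Int
\u._ : d -> e -> Int
  unify b -> c -> Int ~ d -> e -> Int
  unify b ~ d
  unify c -> Int ~ e -> Int
  unify c ~ e
  unify Int ~ Int
\x._ : a -> d -> e -> Int
\w._ : f -> Int
  unify a -> d -> e -> Int ~ (f -> Int) -> g
  unify a ~ f -> Int
  unify d -> e -> Int ~ g
_ _ : d -> e -> Int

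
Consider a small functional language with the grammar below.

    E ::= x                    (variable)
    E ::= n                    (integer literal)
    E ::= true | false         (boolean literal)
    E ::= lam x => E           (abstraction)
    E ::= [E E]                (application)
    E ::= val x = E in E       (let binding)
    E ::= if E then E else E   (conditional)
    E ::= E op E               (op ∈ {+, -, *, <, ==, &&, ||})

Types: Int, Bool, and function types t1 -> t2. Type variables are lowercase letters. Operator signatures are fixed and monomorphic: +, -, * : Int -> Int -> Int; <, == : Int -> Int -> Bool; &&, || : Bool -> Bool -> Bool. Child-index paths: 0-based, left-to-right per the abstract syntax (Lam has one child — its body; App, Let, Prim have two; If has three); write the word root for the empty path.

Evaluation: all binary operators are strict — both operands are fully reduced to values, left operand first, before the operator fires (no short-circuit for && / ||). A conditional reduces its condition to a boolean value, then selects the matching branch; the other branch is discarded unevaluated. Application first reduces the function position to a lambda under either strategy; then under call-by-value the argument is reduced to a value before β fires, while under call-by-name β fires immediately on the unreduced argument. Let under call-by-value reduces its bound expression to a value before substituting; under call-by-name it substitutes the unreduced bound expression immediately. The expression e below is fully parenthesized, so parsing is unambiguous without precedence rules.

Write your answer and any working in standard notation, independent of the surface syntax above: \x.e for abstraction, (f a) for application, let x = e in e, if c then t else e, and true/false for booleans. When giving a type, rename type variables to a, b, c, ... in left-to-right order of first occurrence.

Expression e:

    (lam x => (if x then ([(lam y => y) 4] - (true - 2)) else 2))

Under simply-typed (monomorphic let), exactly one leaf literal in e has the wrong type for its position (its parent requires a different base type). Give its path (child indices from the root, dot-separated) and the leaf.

Trace:
x : a
  unify a ~ Bool
y : b
\y._ : b -> b
  unify b -> b ~ Int -> c
  unify b ~ Int
  unify Int ~ c
_ _ : Int
  unify Int ~ Int
  unify Bool ~ Int
  FAIL: mismatch Bool ~ Int

Answer: 0.1.1.0 : true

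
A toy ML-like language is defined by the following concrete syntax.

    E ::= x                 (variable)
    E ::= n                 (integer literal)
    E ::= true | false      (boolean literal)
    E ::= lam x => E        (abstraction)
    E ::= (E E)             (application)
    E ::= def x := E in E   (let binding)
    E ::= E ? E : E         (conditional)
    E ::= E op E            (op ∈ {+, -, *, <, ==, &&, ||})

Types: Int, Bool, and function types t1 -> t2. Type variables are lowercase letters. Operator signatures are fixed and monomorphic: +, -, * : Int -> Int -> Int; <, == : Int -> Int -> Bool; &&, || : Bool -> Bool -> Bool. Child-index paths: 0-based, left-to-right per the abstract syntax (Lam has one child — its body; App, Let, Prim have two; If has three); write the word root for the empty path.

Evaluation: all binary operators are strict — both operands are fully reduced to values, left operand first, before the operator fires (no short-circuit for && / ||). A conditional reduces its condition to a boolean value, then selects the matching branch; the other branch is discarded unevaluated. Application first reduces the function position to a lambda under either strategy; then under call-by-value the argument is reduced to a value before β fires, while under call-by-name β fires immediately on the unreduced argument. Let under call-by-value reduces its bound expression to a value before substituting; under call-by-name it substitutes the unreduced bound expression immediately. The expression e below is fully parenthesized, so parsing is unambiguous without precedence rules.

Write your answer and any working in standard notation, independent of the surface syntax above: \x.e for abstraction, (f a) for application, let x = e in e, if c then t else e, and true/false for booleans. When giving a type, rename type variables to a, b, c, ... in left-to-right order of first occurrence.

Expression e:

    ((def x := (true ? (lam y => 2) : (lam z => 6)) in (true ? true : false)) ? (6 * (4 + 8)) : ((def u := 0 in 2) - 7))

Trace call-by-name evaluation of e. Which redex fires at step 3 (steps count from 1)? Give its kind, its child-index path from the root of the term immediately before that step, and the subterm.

Working:
step 0: (if (let x = (if true then (\y.2) else (\z.6)) in (if true then true else false)) then (6 * (4 + 8)) else ((let u = 0 in 2) - 7))
step 1: [let@0] (if (if true then true else false) then (6 * (4 + 8)) else ((let u = 0 in 2) - 7))
step 2: [if@0] (if true then (6 * (4 + 8)) else ((let u = 0 in 2) - 7))
step 3: [if@root] (6 * (4 + 8))

Answer: if at root : (if true then (6 * (4 + 8)) else ((let u = 0 in 2) - 7))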